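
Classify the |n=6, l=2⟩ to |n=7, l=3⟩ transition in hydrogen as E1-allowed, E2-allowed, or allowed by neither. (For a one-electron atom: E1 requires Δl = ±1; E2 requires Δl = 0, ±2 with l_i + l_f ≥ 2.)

E1

Δl = 3 − 2 = +1; l_i + l_f = 5.
E1 (Δl = ±1): satisfied.
E2 (Δl = 0,±2, l_i+l_f ≥ 2): not satisfied.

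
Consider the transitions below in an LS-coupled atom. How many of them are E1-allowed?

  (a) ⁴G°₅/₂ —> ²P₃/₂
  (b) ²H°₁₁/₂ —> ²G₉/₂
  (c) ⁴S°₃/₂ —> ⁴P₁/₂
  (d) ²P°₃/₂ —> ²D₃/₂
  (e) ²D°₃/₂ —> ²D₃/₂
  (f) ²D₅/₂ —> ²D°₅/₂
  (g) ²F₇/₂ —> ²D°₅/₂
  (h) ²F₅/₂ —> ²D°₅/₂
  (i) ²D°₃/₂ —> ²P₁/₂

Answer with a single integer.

(a) forbidden (ΔS, ΔL fail)
(b) allowed
(c) allowed
(d) allowed
(e) allowed
(f) allowed
(g) allowed
(h) allowed
(i) allowed
Total allowed: 8 of 9.

8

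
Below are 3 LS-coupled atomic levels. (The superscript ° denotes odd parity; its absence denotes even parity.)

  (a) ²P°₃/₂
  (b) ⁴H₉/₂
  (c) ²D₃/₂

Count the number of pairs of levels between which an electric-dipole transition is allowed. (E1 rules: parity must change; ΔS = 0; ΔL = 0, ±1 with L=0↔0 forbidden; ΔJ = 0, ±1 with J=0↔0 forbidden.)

1

(a)–(b): forbidden (ΔS, ΔL, ΔJ).
(a)–(c): allowed.
(b)–(c): forbidden (parity, ΔS, ΔL, ΔJ).
Allowed pairs: 1 of 3.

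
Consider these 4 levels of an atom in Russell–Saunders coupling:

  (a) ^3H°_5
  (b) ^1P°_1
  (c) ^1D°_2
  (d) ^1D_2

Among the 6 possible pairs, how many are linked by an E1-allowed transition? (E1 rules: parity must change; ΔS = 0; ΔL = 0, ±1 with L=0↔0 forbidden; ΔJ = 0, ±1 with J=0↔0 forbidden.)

2

(a)–(b): forbidden (parity, ΔS, ΔL, ΔJ).
(a)–(c): forbidden (parity, ΔS, ΔL, ΔJ).
(a)–(d): forbidden (ΔS, ΔL, ΔJ).
(b)–(c): forbidden (parity).
(b)–(d): allowed.
(c)–(d): allowed.
Allowed pairs: 2 of 6.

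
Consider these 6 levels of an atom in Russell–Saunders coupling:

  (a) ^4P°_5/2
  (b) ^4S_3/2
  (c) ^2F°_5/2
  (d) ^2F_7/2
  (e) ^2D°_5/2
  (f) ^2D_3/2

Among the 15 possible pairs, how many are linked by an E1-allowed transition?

(a)–(b): allowed.
(a)–(c): forbidden (parity, ΔS, ΔL).
(a)–(d): forbidden (ΔS, ΔL).
(a)–(e): forbidden (parity, ΔS).
(a)–(f): forbidden (ΔS).
(b)–(c): forbidden (ΔS, ΔL).
(b)–(d): forbidden (parity, ΔS, ΔL, ΔJ).
(b)–(e): forbidden (ΔS, ΔL).
(b)–(f): forbidden (parity, ΔS, ΔL).
(c)–(d): allowed.
(c)–(e): forbidden (parity).
(c)–(f): allowed.
(d)–(e): allowed.
(d)–(f): forbidden (parity, ΔJ).
(e)–(f): allowed.
Allowed pairs: 5 of 15.

5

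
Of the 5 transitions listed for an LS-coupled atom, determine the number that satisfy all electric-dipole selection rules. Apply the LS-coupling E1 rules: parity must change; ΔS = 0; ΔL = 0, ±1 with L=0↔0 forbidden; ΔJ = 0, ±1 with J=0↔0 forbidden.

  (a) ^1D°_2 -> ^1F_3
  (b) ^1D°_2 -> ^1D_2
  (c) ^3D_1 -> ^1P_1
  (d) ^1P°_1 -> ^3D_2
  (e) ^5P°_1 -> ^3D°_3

2

(a) allowed
(b) allowed
(c) forbidden (parity, ΔS fail)
(d) forbidden (ΔS fails)
(e) forbidden (parity, ΔS, ΔJ fail)
Total allowed: 2 of 5.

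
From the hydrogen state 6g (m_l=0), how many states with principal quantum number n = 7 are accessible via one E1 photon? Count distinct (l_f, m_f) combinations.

E1 requires Δl = ±1, so l_f ∈ {3, 5}; with 0 ≤ l_f ≤ n_f−1 = 6, the allowed l_f values are {3, 5}.
For l_f = 3: m_f ∈ {m_i−1, m_i, m_i+1} ∩ [−3, 3] = {-1, 0, 1} → 3 states.
For l_f = 5: m_f ∈ {m_i−1, m_i, m_i+1} ∩ [−5, 5] = {-1, 0, 1} → 3 states.
Total: 6.

6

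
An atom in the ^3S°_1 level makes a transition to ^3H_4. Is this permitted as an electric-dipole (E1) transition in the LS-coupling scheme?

forbidden

Parity must change: odd → even — passes.
ΔJ = 0, ±1 (not J=0↔0): J: 1 → 4, ΔJ = +3 — fails.
ΔL = 0, ±1 (not L=0↔0): L: 0 → 5, ΔL = +5 — fails.
ΔS = 0: S: 1 → 1 — passes.
Rule(s) violated: ΔL, ΔJ.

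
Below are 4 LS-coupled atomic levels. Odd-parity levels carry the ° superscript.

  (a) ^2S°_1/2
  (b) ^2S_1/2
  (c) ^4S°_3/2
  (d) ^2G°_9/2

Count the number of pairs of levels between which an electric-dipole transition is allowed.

0

(a)–(b): forbidden (ΔL).
(a)–(c): forbidden (parity, ΔS, ΔL).
(a)–(d): forbidden (parity, ΔL, ΔJ).
(b)–(c): forbidden (ΔS, ΔL).
(b)–(d): forbidden (ΔL, ΔJ).
(c)–(d): forbidden (parity, ΔS, ΔL, ΔJ).
Allowed pairs: 0 of 6.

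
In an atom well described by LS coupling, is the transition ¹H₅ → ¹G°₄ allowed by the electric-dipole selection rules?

Reading off the term symbols: S 0→0, L 5→4, J 5→4, parity even→odd.
Parity must change: even → odd — passes.
ΔS = 0: S: 0 → 0 — passes.
ΔL = 0, ±1 (not L=0↔0): L: 5 → 4, ΔL = -1 — passes.
ΔJ = 0, ±1 (not J=0↔0): J: 5 → 4, ΔJ = -1 — passes.
All four E1 rules are satisfied.

allowed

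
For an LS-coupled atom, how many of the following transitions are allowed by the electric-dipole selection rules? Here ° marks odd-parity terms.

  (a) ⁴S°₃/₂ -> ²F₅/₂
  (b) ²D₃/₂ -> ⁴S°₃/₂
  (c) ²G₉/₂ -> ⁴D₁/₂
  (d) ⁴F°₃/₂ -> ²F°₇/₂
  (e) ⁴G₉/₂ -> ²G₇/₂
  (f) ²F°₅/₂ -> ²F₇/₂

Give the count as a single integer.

(a) forbidden (ΔS, ΔL fail)
(b) forbidden (ΔS, ΔL fail)
(c) forbidden (parity, ΔS, ΔL, ΔJ fail)
(d) forbidden (parity, ΔS, ΔJ fail)
(e) forbidden (parity, ΔS fail)
(f) allowed
Total allowed: 1 of 6.

1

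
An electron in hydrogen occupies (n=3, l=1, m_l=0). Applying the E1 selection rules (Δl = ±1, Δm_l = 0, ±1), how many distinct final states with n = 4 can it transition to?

E1 requires Δl = ±1, so l_f ∈ {0, 2}; with 0 ≤ l_f ≤ n_f−1 = 3, the allowed l_f values are {0, 2}.
For l_f = 0: m_f ∈ {m_i−1, m_i, m_i+1} ∩ [−0, 0] = {0} → 1 state.
For l_f = 2: m_f ∈ {m_i−1, m_i, m_i+1} ∩ [−2, 2] = {-1, 0, 1} → 3 states.
Total: 4.

4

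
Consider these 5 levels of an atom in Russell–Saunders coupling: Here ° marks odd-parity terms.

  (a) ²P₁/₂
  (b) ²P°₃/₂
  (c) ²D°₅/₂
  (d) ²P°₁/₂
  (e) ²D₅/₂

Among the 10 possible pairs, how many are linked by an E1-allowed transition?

(a)–(b): allowed.
(a)–(c): forbidden (ΔJ).
(a)–(d): allowed.
(a)–(e): forbidden (parity, ΔJ).
(b)–(c): forbidden (parity).
(b)–(d): forbidden (parity).
(b)–(e): allowed.
(c)–(d): forbidden (parity, ΔJ).
(c)–(e): allowed.
(d)–(e): forbidden (ΔJ).
Allowed pairs: 4 of 10.

4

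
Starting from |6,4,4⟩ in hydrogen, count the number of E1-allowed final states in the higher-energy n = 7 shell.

E1 requires Δl = ±1, so l_f ∈ {3, 5}; with 0 ≤ l_f ≤ n_f−1 = 6, the allowed l_f values are {3, 5}.
For l_f = 3: m_f ∈ {m_i−1, m_i, m_i+1} ∩ [−3, 3] = {3} → 1 state.
For l_f = 5: m_f ∈ {m_i−1, m_i, m_i+1} ∩ [−5, 5] = {3, 4, 5} → 3 states.
Total: 4.

4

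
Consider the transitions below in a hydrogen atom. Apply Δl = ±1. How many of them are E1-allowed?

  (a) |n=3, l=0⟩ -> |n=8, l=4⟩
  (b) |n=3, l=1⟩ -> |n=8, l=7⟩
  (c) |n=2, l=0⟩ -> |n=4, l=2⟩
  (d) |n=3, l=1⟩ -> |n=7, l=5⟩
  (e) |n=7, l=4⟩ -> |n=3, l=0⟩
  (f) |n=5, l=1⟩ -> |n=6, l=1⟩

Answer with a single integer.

(a) forbidden — Δl = +4 (E1 requires Δl = ±1)
(b) forbidden — Δl = +6 (E1 requires Δl = ±1)
(c) forbidden — Δl = +2 (E1 requires Δl = ±1)
(d) forbidden — Δl = +4 (E1 requires Δl = ±1)
(e) forbidden — Δl = -4 (E1 requires Δl = ±1)
(f) forbidden — Δl = +0 (E1 requires Δl = ±1)
Total allowed: 0 of 6.

0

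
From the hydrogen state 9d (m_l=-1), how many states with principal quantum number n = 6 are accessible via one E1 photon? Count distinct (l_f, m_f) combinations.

5

E1 requires Δl = ±1, so l_f ∈ {1, 3}; with 0 ≤ l_f ≤ n_f−1 = 5, the allowed l_f values are {1, 3}.
For l_f = 1: m_f ∈ {m_i−1, m_i, m_i+1} ∩ [−1, 1] = {-1, 0} → 2 states.
For l_f = 3: m_f ∈ {m_i−1, m_i, m_i+1} ∩ [−3, 3] = {-2, -1, 0} → 3 states.
Total: 5.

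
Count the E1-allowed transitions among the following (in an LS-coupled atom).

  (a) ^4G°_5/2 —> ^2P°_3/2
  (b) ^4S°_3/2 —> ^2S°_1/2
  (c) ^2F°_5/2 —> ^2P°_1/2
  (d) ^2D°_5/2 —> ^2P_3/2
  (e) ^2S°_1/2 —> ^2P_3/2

2

(a) forbidden (parity, ΔS, ΔL fail)
(b) forbidden (parity, ΔS, ΔL fail)
(c) forbidden (parity, ΔL, ΔJ fail)
(d) allowed
(e) allowed
Total allowed: 2 of 5.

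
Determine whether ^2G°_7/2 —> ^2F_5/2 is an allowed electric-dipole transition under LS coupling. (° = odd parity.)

Parity must change: odd → even — ok.
ΔS = 0: S: 1/2 → 1/2 — ok.
ΔL = 0, ±1 (not L=0↔0): L: 4 → 3, ΔL = -1 — ok.
ΔJ = 0, ±1 (not J=0↔0): J: 7/2 → 5/2, ΔJ = -1 — ok.
All four E1 rules are satisfied.

allowed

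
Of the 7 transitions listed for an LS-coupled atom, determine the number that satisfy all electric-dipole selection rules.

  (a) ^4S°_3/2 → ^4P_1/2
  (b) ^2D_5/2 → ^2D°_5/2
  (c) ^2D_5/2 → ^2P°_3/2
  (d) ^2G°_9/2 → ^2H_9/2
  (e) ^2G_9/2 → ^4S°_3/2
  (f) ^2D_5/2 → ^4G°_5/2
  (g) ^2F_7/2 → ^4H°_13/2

4

(a) allowed
(b) allowed
(c) allowed
(d) allowed
(e) forbidden (ΔS, ΔL, ΔJ fail)
(f) forbidden (ΔS, ΔL fail)
(g) forbidden (ΔS, ΔL, ΔJ fail)
Total allowed: 4 of 7.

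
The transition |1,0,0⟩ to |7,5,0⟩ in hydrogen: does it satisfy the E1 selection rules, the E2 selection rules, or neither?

Δl = 5 − 0 = +5; l_i + l_f = 5.
Δm_l = +0.
E1 (Δl = ±1, |Δm_l| ≤ 1): not satisfied.
E2 (Δl = 0,±2, l_i+l_f ≥ 2, |Δm_l| ≤ 2): not satisfied.

neither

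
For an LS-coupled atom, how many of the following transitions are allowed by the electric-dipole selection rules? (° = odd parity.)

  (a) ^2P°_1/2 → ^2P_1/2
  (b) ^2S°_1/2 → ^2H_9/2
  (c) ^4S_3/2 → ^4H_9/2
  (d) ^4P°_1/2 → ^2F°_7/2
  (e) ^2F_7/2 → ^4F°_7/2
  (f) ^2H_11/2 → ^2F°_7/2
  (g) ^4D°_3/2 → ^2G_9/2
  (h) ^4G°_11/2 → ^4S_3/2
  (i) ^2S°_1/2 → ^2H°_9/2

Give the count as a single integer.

(a) allowed
(b) forbidden (ΔL, ΔJ fail)
(c) forbidden (parity, ΔL, ΔJ fail)
(d) forbidden (parity, ΔS, ΔL, ΔJ fail)
(e) forbidden (ΔS fails)
(f) forbidden (ΔL, ΔJ fail)
(g) forbidden (ΔS, ΔL, ΔJ fail)
(h) forbidden (ΔL, ΔJ fail)
(i) forbidden (parity, ΔL, ΔJ fail)
Total allowed: 1 of 9.

1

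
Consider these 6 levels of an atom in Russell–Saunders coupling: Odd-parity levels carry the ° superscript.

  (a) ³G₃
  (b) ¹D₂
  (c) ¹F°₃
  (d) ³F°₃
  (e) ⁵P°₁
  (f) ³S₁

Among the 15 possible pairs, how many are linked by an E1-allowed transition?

2

(a)–(b): forbidden (parity, ΔS, ΔL).
(a)–(c): forbidden (ΔS).
(a)–(d): allowed.
(a)–(e): forbidden (ΔS, ΔL, ΔJ).
(a)–(f): forbidden (parity, ΔL, ΔJ).
(b)–(c): allowed.
(b)–(d): forbidden (ΔS).
(b)–(e): forbidden (ΔS).
(b)–(f): forbidden (parity, ΔS, ΔL).
(c)–(d): forbidden (parity, ΔS).
(c)–(e): forbidden (parity, ΔS, ΔL, ΔJ).
(c)–(f): forbidden (ΔS, ΔL, ΔJ).
(d)–(e): forbidden (parity, ΔS, ΔL, ΔJ).
(d)–(f): forbidden (ΔL, ΔJ).
(e)–(f): forbidden (ΔS).
Allowed pairs: 2 of 15.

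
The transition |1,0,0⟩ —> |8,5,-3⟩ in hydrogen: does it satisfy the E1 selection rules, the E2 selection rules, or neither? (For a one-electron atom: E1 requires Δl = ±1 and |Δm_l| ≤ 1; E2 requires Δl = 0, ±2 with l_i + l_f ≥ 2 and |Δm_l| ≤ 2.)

neither

Δl = 5 − 0 = +5; l_i + l_f = 5.
Δm_l = -3.
E1 (Δl = ±1, |Δm_l| ≤ 1): not satisfied.
E2 (Δl = 0,±2, l_i+l_f ≥ 2, |Δm_l| ≤ 2): not satisfied.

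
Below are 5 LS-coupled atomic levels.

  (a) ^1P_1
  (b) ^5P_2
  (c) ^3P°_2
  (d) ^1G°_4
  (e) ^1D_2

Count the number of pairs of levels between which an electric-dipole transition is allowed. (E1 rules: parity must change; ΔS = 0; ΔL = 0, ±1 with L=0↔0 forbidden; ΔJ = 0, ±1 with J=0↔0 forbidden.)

0

(a)–(b): forbidden (parity, ΔS).
(a)–(c): forbidden (ΔS).
(a)–(d): forbidden (ΔL, ΔJ).
(a)–(e): forbidden (parity).
(b)–(c): forbidden (ΔS).
(b)–(d): forbidden (ΔS, ΔL, ΔJ).
(b)–(e): forbidden (parity, ΔS).
(c)–(d): forbidden (parity, ΔS, ΔL, ΔJ).
(c)–(e): forbidden (ΔS).
(d)–(e): forbidden (ΔL, ΔJ).
Allowed pairs: 0 of 10.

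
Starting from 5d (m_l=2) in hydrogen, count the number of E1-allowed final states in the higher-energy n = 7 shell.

E1 requires Δl = ±1, so l_f ∈ {1, 3}; with 0 ≤ l_f ≤ n_f−1 = 6, the allowed l_f values are {1, 3}.
For l_f = 1: m_f ∈ {m_i−1, m_i, m_i+1} ∩ [−1, 1] = {1} → 1 state.
For l_f = 3: m_f ∈ {m_i−1, m_i, m_i+1} ∩ [−3, 3] = {1, 2, 3} → 3 states.
Total: 4.

4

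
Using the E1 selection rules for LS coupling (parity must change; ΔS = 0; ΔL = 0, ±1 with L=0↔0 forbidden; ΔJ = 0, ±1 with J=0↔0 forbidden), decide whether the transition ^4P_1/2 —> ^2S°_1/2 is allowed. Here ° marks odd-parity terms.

forbidden

Parity must change: even → odd — ✓.
ΔS = 0: S: 3/2 → 1/2 — ✗.
ΔL = 0, ±1 (not L=0↔0): L: 1 → 0, ΔL = -1 — ✓.
ΔJ = 0, ±1 (not J=0↔0): J: 1/2 → 1/2, ΔJ = +0 — ✓.
Rule(s) violated: ΔS.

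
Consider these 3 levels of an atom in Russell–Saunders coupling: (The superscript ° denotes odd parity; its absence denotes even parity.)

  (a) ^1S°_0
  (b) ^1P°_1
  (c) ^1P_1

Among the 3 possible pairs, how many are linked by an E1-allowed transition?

(a)–(b): forbidden (parity).
(a)–(c): allowed.
(b)–(c): allowed.
Allowed pairs: 2 of 3.

2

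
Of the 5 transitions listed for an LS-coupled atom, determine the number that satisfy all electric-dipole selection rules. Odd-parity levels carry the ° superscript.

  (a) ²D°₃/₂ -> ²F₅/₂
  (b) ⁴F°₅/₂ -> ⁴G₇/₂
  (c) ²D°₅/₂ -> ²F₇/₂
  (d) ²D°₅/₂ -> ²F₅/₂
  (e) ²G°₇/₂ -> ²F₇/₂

5

(a) allowed
(b) allowed
(c) allowed
(d) allowed
(e) allowed
Total allowed: 5 of 5.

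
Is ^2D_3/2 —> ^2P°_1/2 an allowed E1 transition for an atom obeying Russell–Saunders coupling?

Initial level: S=1/2, L=2, J=3/2, parity even. Final level: S=1/2, L=1, J=1/2, parity odd.
ΔL = 0, ±1 (not L=0↔0): L: 2 → 1, ΔL = -1 — ✓.
ΔS = 0: S: 1/2 → 1/2 — ✓.
Parity must change: even → odd — ✓.
ΔJ = 0, ±1 (not J=0↔0): J: 3/2 → 1/2, ΔJ = -1 — ✓.
All four E1 rules are satisfied.

allowed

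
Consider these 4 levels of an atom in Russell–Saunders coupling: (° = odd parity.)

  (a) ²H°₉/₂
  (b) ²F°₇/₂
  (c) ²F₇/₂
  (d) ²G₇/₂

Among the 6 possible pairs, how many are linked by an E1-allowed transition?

(a)–(b): forbidden (parity, ΔL).
(a)–(c): forbidden (ΔL).
(a)–(d): allowed.
(b)–(c): allowed.
(b)–(d): allowed.
(c)–(d): forbidden (parity).
Allowed pairs: 3 of 6.

3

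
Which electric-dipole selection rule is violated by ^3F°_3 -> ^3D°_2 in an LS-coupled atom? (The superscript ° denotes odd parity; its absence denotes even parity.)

parity

Reading off the term symbols: S 1→1, L 3→2, J 3→2, parity odd→odd.
Parity must change: odd → odd — fails.
ΔS = 0: S: 1 → 1 — passes.
ΔL = 0, ±1 (not L=0↔0): L: 3 → 2, ΔL = -1 — passes.
ΔJ = 0, ±1 (not J=0↔0): J: 3 → 2, ΔJ = -1 — passes.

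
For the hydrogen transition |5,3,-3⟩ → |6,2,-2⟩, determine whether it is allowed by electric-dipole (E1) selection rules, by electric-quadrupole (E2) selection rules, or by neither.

Δl = 2 − 3 = -1; l_i + l_f = 5.
Δm_l = +1.
E1 (Δl = ±1, |Δm_l| ≤ 1): satisfied.
E2 (Δl = 0,±2, l_i+l_f ≥ 2, |Δm_l| ≤ 2): not satisfied.

E1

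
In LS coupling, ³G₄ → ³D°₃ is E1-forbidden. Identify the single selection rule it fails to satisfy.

Parity must change: even → odd — passes.
ΔS = 0: S: 1 → 1 — passes.
ΔL = 0, ±1 (not L=0↔0): L: 4 → 2, ΔL = -2 — fails.
ΔJ = 0, ±1 (not J=0↔0): J: 4 → 3, ΔJ = -1 — passes.

the ΔL = 0, ±1 rule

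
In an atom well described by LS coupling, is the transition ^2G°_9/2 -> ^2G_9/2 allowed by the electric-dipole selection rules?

Reading off the term symbols: S 1/2→1/2, L 4→4, J 9/2→9/2, parity odd→even.
Parity must change: odd → even — ✓.
ΔS = 0: S: 1/2 → 1/2 — ✓.
ΔL = 0, ±1 (not L=0↔0): L: 4 → 4, ΔL = +0 — ✓.
ΔJ = 0, ±1 (not J=0↔0): J: 9/2 → 9/2, ΔJ = +0 — ✓.
All four E1 rules are satisfied.

allowed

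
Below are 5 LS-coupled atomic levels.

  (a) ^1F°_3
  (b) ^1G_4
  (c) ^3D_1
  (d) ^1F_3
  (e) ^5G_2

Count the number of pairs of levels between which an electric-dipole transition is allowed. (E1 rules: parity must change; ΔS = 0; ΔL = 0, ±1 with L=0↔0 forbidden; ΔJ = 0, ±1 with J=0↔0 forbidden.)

(a)–(b): allowed.
(a)–(c): forbidden (ΔS, ΔJ).
(a)–(d): allowed.
(a)–(e): forbidden (ΔS).
(b)–(c): forbidden (parity, ΔS, ΔL, ΔJ).
(b)–(d): forbidden (parity).
(b)–(e): forbidden (parity, ΔS, ΔJ).
(c)–(d): forbidden (parity, ΔS, ΔJ).
(c)–(e): forbidden (parity, ΔS, ΔL).
(d)–(e): forbidden (parity, ΔS).
Allowed pairs: 2 of 10.

2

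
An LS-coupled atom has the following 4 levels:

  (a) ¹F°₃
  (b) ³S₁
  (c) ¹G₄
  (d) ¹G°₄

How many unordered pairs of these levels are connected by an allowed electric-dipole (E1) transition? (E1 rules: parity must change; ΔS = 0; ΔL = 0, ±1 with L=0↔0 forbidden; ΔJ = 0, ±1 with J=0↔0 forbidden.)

2

(a)–(b): forbidden (ΔS, ΔL, ΔJ).
(a)–(c): allowed.
(a)–(d): forbidden (parity).
(b)–(c): forbidden (parity, ΔS, ΔL, ΔJ).
(b)–(d): forbidden (ΔS, ΔL, ΔJ).
(c)–(d): allowed.
Allowed pairs: 2 of 6.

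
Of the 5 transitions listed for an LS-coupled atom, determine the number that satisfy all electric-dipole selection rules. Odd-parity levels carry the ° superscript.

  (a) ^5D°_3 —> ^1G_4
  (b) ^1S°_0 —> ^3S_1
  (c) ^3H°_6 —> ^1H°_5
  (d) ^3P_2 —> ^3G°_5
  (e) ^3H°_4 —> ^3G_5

(a) forbidden (ΔS, ΔL fail)
(b) forbidden (ΔS, ΔL fail)
(c) forbidden (parity, ΔS fail)
(d) forbidden (ΔL, ΔJ fail)
(e) allowed
Total allowed: 1 of 5.

1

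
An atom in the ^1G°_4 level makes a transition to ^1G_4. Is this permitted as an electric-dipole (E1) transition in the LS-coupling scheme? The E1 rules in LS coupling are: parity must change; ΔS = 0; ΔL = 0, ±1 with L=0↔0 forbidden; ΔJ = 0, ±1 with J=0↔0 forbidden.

allowed

Parity must change: odd → even — ✓.
ΔS = 0: S: 0 → 0 — ✓.
ΔL = 0, ±1 (not L=0↔0): L: 4 → 4, ΔL = +0 — ✓.
ΔJ = 0, ±1 (not J=0↔0): J: 4 → 4, ΔJ = +0 — ✓.
All four E1 rules are satisfied.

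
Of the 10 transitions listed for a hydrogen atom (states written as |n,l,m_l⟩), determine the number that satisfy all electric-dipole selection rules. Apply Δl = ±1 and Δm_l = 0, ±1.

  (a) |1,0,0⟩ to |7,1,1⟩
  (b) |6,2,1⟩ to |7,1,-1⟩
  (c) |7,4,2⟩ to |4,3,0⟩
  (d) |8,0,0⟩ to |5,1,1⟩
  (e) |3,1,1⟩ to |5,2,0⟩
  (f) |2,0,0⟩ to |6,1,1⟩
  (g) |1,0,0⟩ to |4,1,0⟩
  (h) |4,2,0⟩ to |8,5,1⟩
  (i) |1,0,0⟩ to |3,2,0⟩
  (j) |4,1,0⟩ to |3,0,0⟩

6

(a) allowed
(b) forbidden — Δm_l = -2 (E1 requires Δm_l = 0, ±1)
(c) forbidden — Δm_l = -2 (E1 requires Δm_l = 0, ±1)
(d) allowed
(e) allowed
(f) allowed
(g) allowed
(h) forbidden — Δl = +3 (E1 requires Δl = ±1)
(i) forbidden — Δl = +2 (E1 requires Δl = ±1)
(j) allowed
Total allowed: 6 of 10.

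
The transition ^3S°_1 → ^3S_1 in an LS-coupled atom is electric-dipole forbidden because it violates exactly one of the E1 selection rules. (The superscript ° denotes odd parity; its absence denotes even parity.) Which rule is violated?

the L=0 ↔ L=0 exclusion

Parity must change: odd → even — ✓.
ΔS = 0: S: 1 → 1 — ✓.
ΔL = 0, ±1 (not L=0↔0): L: 0 → 0, ΔL = +0 — ✗.
ΔJ = 0, ±1 (not J=0↔0): J: 1 → 1, ΔJ = +0 — ✓.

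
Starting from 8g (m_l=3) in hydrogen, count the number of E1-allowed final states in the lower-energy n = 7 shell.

5

E1 requires Δl = ±1, so l_f ∈ {3, 5}; with 0 ≤ l_f ≤ n_f−1 = 6, the allowed l_f values are {3, 5}.
For l_f = 3: m_f ∈ {m_i−1, m_i, m_i+1} ∩ [−3, 3] = {2, 3} → 2 states.
For l_f = 5: m_f ∈ {m_i−1, m_i, m_i+1} ∩ [−5, 5] = {2, 3, 4} → 3 states.
Total: 5.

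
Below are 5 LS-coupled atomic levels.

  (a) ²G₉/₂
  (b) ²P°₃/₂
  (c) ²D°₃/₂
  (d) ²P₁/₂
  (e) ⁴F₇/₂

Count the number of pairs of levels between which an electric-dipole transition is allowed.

2

(a)–(b): forbidden (ΔL, ΔJ).
(a)–(c): forbidden (ΔL, ΔJ).
(a)–(d): forbidden (parity, ΔL, ΔJ).
(a)–(e): forbidden (parity, ΔS).
(b)–(c): forbidden (parity).
(b)–(d): allowed.
(b)–(e): forbidden (ΔS, ΔL, ΔJ).
(c)–(d): allowed.
(c)–(e): forbidden (ΔS, ΔJ).
(d)–(e): forbidden (parity, ΔS, ΔL, ΔJ).
Allowed pairs: 2 of 10.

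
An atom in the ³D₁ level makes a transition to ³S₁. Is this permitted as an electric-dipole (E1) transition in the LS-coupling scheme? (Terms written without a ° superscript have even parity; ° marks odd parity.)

Parity must change: even → even — fails.
ΔS = 0: S: 1 → 1 — ok.
ΔL = 0, ±1 (not L=0↔0): L: 2 → 0, ΔL = -2 — fails.
ΔJ = 0, ±1 (not J=0↔0): J: 1 → 1, ΔJ = +0 — ok.
Rule(s) violated: parity, ΔL.

forbidden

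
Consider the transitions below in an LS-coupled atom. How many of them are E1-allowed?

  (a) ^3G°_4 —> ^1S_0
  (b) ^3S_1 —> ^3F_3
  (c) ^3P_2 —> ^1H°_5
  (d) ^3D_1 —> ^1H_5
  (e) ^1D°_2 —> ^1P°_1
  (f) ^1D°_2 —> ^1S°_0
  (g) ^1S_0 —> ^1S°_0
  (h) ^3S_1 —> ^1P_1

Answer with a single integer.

0

(a) forbidden (ΔS, ΔL, ΔJ fail)
(b) forbidden (parity, ΔL, ΔJ fail)
(c) forbidden (ΔS, ΔL, ΔJ fail)
(d) forbidden (parity, ΔS, ΔL, ΔJ fail)
(e) forbidden (parity fails)
(f) forbidden (parity, ΔL, ΔJ fail)
(g) forbidden (ΔL, ΔJ fail)
(h) forbidden (parity, ΔS fail)
Total allowed: 0 of 8.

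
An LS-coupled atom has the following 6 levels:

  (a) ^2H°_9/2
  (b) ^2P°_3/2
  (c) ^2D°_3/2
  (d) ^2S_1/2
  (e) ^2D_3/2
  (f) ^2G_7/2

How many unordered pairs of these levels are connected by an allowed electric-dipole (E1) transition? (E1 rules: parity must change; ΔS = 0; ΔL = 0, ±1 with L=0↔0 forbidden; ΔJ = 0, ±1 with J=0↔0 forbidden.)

(a)–(b): forbidden (parity, ΔL, ΔJ).
(a)–(c): forbidden (parity, ΔL, ΔJ).
(a)–(d): forbidden (ΔL, ΔJ).
(a)–(e): forbidden (ΔL, ΔJ).
(a)–(f): allowed.
(b)–(c): forbidden (parity).
(b)–(d): allowed.
(b)–(e): allowed.
(b)–(f): forbidden (ΔL, ΔJ).
(c)–(d): forbidden (ΔL).
(c)–(e): allowed.
(c)–(f): forbidden (ΔL, ΔJ).
(d)–(e): forbidden (parity, ΔL).
(d)–(f): forbidden (parity, ΔL, ΔJ).
(e)–(f): forbidden (parity, ΔL, ΔJ).
Allowed pairs: 4 of 15.

4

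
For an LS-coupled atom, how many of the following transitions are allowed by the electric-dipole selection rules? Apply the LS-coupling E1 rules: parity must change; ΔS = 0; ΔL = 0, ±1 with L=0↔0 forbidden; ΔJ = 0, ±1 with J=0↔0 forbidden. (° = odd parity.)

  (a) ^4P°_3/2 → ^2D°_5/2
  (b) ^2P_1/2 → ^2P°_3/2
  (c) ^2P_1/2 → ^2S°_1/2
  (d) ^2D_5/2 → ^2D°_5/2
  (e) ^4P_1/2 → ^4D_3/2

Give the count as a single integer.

3

(a) forbidden (parity, ΔS fail)
(b) allowed
(c) allowed
(d) allowed
(e) forbidden (parity fails)
Total allowed: 3 of 5.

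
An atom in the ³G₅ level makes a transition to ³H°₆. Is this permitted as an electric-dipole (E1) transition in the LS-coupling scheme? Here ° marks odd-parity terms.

allowed

Initial level: S=1, L=4, J=5, parity even. Final level: S=1, L=5, J=6, parity odd.
Parity must change: even → odd — satisfied.
ΔS = 0: S: 1 → 1 — satisfied.
ΔL = 0, ±1 (not L=0↔0): L: 4 → 5, ΔL = +1 — satisfied.
ΔJ = 0, ±1 (not J=0↔0): J: 5 → 6, ΔJ = +1 — satisfied.
All four E1 rules are satisfied.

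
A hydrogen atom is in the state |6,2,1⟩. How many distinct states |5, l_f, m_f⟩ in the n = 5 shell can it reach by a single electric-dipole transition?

E1 requires Δl = ±1, so l_f ∈ {1, 3}; with 0 ≤ l_f ≤ n_f−1 = 4, the allowed l_f values are {1, 3}.
For l_f = 1: m_f ∈ {m_i−1, m_i, m_i+1} ∩ [−1, 1] = {0, 1} → 2 states.
For l_f = 3: m_f ∈ {m_i−1, m_i, m_i+1} ∩ [−3, 3] = {0, 1, 2} → 3 states.
Total: 5.

5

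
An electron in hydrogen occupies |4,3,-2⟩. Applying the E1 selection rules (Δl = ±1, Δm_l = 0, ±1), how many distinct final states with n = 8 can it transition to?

E1 requires Δl = ±1, so l_f ∈ {2, 4}; with 0 ≤ l_f ≤ n_f−1 = 7, the allowed l_f values are {2, 4}.
For l_f = 2: m_f ∈ {m_i−1, m_i, m_i+1} ∩ [−2, 2] = {-2, -1} → 2 states.
For l_f = 4: m_f ∈ {m_i−1, m_i, m_i+1} ∩ [−4, 4] = {-3, -2, -1} → 3 states.
Total: 5.

5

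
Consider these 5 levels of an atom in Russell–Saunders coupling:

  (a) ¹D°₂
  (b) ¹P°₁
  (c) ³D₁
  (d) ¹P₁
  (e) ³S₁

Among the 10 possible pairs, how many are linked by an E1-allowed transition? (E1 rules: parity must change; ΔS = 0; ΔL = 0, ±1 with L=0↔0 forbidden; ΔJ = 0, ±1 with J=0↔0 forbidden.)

(a)–(b): forbidden (parity).
(a)–(c): forbidden (ΔS).
(a)–(d): allowed.
(a)–(e): forbidden (ΔS, ΔL).
(b)–(c): forbidden (ΔS).
(b)–(d): allowed.
(b)–(e): forbidden (ΔS).
(c)–(d): forbidden (parity, ΔS).
(c)–(e): forbidden (parity, ΔL).
(d)–(e): forbidden (parity, ΔS).
Allowed pairs: 2 of 10.

2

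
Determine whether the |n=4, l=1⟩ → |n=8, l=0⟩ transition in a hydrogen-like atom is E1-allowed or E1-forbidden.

allowed

Initial l = 1, final l = 0, so Δl = -1. E1 requires Δl = ±1: ✓.
All E1 selection rules are satisfied.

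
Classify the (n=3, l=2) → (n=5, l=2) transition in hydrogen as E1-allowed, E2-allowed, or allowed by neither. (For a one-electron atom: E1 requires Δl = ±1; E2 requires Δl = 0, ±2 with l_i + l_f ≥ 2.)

Δl = 2 − 2 = +0; l_i + l_f = 4.
E1 (Δl = ±1): not satisfied.
E2 (Δl = 0,±2, l_i+l_f ≥ 2): satisfied.

E2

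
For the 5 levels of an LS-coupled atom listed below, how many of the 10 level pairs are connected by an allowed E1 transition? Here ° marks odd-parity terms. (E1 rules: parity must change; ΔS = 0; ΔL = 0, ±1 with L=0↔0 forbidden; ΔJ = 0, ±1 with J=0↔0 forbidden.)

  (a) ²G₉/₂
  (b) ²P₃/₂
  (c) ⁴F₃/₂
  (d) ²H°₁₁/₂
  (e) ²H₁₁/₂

2

(a)–(b): forbidden (parity, ΔL, ΔJ).
(a)–(c): forbidden (parity, ΔS, ΔJ).
(a)–(d): allowed.
(a)–(e): forbidden (parity).
(b)–(c): forbidden (parity, ΔS, ΔL).
(b)–(d): forbidden (ΔL, ΔJ).
(b)–(e): forbidden (parity, ΔL, ΔJ).
(c)–(d): forbidden (ΔS, ΔL, ΔJ).
(c)–(e): forbidden (parity, ΔS, ΔL, ΔJ).
(d)–(e): allowed.
Allowed pairs: 2 of 10.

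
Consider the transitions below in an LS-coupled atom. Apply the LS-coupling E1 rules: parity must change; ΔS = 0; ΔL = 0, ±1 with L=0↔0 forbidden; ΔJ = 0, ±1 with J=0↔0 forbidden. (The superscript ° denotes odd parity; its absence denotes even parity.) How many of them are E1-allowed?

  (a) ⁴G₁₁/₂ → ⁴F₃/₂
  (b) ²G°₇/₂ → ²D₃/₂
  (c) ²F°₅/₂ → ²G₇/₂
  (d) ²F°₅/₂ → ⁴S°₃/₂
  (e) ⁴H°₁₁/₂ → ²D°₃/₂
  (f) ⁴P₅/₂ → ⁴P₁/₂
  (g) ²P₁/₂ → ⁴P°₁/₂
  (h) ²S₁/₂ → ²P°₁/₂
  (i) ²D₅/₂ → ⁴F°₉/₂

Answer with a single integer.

2

(a) forbidden (parity, ΔJ fail)
(b) forbidden (ΔL, ΔJ fail)
(c) allowed
(d) forbidden (parity, ΔS, ΔL fail)
(e) forbidden (parity, ΔS, ΔL, ΔJ fail)
(f) forbidden (parity, ΔJ fail)
(g) forbidden (ΔS fails)
(h) allowed
(i) forbidden (ΔS, ΔJ fail)
Total allowed: 2 of 9.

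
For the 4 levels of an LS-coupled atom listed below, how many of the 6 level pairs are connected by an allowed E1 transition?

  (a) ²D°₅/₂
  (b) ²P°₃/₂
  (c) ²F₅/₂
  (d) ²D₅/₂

3

(a)–(b): forbidden (parity).
(a)–(c): allowed.
(a)–(d): allowed.
(b)–(c): forbidden (ΔL).
(b)–(d): allowed.
(c)–(d): forbidden (parity).
Allowed pairs: 3 of 6.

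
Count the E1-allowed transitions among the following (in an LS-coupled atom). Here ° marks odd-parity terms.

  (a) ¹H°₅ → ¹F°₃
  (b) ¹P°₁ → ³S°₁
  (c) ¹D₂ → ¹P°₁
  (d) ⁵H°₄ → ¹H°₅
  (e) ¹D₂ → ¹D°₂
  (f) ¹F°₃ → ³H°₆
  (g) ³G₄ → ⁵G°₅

2

(a) forbidden (parity, ΔL, ΔJ fail)
(b) forbidden (parity, ΔS fail)
(c) allowed
(d) forbidden (parity, ΔS fail)
(e) allowed
(f) forbidden (parity, ΔS, ΔL, ΔJ fail)
(g) forbidden (ΔS fails)
Total allowed: 2 of 7.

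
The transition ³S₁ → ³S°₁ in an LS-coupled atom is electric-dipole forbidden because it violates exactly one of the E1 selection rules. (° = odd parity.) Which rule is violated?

Initial level: S=1, L=0, J=1, parity even. Final level: S=1, L=0, J=1, parity odd.
ΔL = 0, ±1 (not L=0↔0): L: 0 → 0, ΔL = +0 — ✗.
Parity must change: even → odd — ✓.
ΔJ = 0, ±1 (not J=0↔0): J: 1 → 1, ΔJ = +0 — ✓.
ΔS = 0: S: 1 → 1 — ✓.

the L=0 ↔ L=0 exclusion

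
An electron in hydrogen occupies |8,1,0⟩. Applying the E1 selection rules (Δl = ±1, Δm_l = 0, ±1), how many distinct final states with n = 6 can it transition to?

E1 requires Δl = ±1, so l_f ∈ {0, 2}; with 0 ≤ l_f ≤ n_f−1 = 5, the allowed l_f values are {0, 2}.
For l_f = 0: m_f ∈ {m_i−1, m_i, m_i+1} ∩ [−0, 0] = {0} → 1 state.
For l_f = 2: m_f ∈ {m_i−1, m_i, m_i+1} ∩ [−2, 2] = {-1, 0, 1} → 3 states.
Total: 4.

4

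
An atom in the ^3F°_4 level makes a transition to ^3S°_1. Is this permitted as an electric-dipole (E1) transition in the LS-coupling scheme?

Reading off the term symbols: S 1→1, L 3→0, J 4→1, parity odd→odd.
ΔJ = 0, ±1 (not J=0↔0): J: 4 → 1, ΔJ = -3 — fails.
ΔS = 0: S: 1 → 1 — passes.
ΔL = 0, ±1 (not L=0↔0): L: 3 → 0, ΔL = -3 — fails.
Parity must change: odd → odd — fails.
Rule(s) violated: parity, ΔL, ΔJ.

forbidden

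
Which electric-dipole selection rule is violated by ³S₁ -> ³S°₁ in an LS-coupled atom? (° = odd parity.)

ΔS = 0: S: 1 → 1 — ✓.
ΔJ = 0, ±1 (not J=0↔0): J: 1 → 1, ΔJ = +0 — ✓.
ΔL = 0, ±1 (not L=0↔0): L: 0 → 0, ΔL = +0 — ✗.
Parity must change: even → odd — ✓.

the L=0 ↔ L=0 exclusion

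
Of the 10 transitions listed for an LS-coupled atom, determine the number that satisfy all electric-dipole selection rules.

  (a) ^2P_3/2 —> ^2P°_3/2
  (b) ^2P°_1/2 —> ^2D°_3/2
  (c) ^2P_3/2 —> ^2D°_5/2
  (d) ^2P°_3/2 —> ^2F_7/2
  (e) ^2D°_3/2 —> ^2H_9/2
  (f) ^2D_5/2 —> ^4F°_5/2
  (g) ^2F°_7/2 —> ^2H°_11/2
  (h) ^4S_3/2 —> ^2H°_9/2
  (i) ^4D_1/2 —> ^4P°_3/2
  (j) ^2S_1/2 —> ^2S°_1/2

(a) allowed
(b) forbidden (parity fails)
(c) allowed
(d) forbidden (ΔL, ΔJ fail)
(e) forbidden (ΔL, ΔJ fail)
(f) forbidden (ΔS fails)
(g) forbidden (parity, ΔL, ΔJ fail)
(h) forbidden (ΔS, ΔL, ΔJ fail)
(i) allowed
(j) forbidden (ΔL fails)
Total allowed: 3 of 10.

3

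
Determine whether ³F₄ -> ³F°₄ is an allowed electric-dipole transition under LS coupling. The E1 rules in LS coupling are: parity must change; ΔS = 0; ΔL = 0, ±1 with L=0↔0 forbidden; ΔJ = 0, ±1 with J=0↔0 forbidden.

allowed

Reading off the term symbols: S 1→1, L 3→3, J 4→4, parity even→odd.
Parity must change: even → odd — ✓.
ΔS = 0: S: 1 → 1 — ✓.
ΔL = 0, ±1 (not L=0↔0): L: 3 → 3, ΔL = +0 — ✓.
ΔJ = 0, ±1 (not J=0↔0): J: 4 → 4, ΔJ = +0 — ✓.
All four E1 rules are satisfied.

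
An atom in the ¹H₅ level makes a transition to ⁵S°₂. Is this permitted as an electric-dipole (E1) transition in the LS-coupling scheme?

forbidden

Parity must change: even → odd — satisfied.
ΔS = 0: S: 0 → 2 — violated.
ΔL = 0, ±1 (not L=0↔0): L: 5 → 0, ΔL = -5 — violated.
ΔJ = 0, ±1 (not J=0↔0): J: 5 → 2, ΔJ = -3 — violated.
Rule(s) violated: ΔS, ΔL, ΔJ.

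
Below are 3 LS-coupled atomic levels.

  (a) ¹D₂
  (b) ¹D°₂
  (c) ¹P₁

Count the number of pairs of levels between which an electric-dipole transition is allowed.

2

(a)–(b): allowed.
(a)–(c): forbidden (parity).
(b)–(c): allowed.
Allowed pairs: 2 of 3.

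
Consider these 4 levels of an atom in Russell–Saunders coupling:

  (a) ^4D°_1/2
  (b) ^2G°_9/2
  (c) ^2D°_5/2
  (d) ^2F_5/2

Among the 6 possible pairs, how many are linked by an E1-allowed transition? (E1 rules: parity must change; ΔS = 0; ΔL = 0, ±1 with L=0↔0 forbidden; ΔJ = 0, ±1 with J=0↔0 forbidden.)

1

(a)–(b): forbidden (parity, ΔS, ΔL, ΔJ).
(a)–(c): forbidden (parity, ΔS, ΔJ).
(a)–(d): forbidden (ΔS, ΔJ).
(b)–(c): forbidden (parity, ΔL, ΔJ).
(b)–(d): forbidden (ΔJ).
(c)–(d): allowed.
Allowed pairs: 1 of 6.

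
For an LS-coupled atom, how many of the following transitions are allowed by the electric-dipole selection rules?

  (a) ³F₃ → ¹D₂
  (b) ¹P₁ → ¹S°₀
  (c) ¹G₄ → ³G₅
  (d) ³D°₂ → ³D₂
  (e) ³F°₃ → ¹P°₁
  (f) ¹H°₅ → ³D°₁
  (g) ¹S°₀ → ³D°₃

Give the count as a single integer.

2

(a) forbidden (parity, ΔS fail)
(b) allowed
(c) forbidden (parity, ΔS fail)
(d) allowed
(e) forbidden (parity, ΔS, ΔL, ΔJ fail)
(f) forbidden (parity, ΔS, ΔL, ΔJ fail)
(g) forbidden (parity, ΔS, ΔL, ΔJ fail)
Total allowed: 2 of 7.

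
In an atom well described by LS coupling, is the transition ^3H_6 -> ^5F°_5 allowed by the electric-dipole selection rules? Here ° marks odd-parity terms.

Initial level: S=1, L=5, J=6, parity even. Final level: S=2, L=3, J=5, parity odd.
Parity must change: even → odd — satisfied.
ΔS = 0: S: 1 → 2 — violated.
ΔL = 0, ±1 (not L=0↔0): L: 5 → 3, ΔL = -2 — violated.
ΔJ = 0, ±1 (not J=0↔0): J: 6 → 5, ΔJ = -1 — satisfied.
Rule(s) violated: ΔS, ΔL.

forbidden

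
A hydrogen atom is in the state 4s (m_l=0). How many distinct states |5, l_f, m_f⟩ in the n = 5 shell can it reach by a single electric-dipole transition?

E1 requires Δl = ±1, so l_f ∈ {-1, 1}; with 0 ≤ l_f ≤ n_f−1 = 4, the allowed l_f values are {1}.
For l_f = 1: m_f ∈ {m_i−1, m_i, m_i+1} ∩ [−1, 1] = {-1, 0, 1} → 3 states.
Total: 3.

3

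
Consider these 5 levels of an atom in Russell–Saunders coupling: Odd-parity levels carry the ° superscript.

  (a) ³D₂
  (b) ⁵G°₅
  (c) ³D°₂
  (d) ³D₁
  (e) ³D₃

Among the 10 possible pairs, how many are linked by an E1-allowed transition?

3

(a)–(b): forbidden (ΔS, ΔL, ΔJ).
(a)–(c): allowed.
(a)–(d): forbidden (parity).
(a)–(e): forbidden (parity).
(b)–(c): forbidden (parity, ΔS, ΔL, ΔJ).
(b)–(d): forbidden (ΔS, ΔL, ΔJ).
(b)–(e): forbidden (ΔS, ΔL, ΔJ).
(c)–(d): allowed.
(c)–(e): allowed.
(d)–(e): forbidden (parity, ΔJ).
Allowed pairs: 3 of 10.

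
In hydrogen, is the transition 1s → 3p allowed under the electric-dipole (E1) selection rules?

Initial l = 0, final l = 1, so Δl = +1. E1 requires Δl = ±1: ✓.
All E1 selection rules are satisfied.

allowed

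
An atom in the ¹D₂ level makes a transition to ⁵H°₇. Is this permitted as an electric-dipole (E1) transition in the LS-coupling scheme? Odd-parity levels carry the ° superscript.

Parity must change: even → odd — satisfied.
ΔL = 0, ±1 (not L=0↔0): L: 2 → 5, ΔL = +3 — violated.
ΔJ = 0, ±1 (not J=0↔0): J: 2 → 7, ΔJ = +5 — violated.
ΔS = 0: S: 0 → 2 — violated.
Rule(s) violated: ΔS, ΔL, ΔJ.

forbidden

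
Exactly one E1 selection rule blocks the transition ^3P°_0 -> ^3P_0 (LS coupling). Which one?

the J=0 ↔ J=0 exclusion

Initial level: S=1, L=1, J=0, parity odd. Final level: S=1, L=1, J=0, parity even.
Parity must change: odd → even — ok.
ΔS = 0: S: 1 → 1 — ok.
ΔL = 0, ±1 (not L=0↔0): L: 1 → 1, ΔL = +0 — ok.
ΔJ = 0, ±1 (not J=0↔0): J: 0 → 0, ΔJ = +0 — fails.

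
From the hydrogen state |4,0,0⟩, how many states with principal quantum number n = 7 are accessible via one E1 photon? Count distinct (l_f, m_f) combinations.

3

E1 requires Δl = ±1, so l_f ∈ {-1, 1}; with 0 ≤ l_f ≤ n_f−1 = 6, the allowed l_f values are {1}.
For l_f = 1: m_f ∈ {m_i−1, m_i, m_i+1} ∩ [−1, 1] = {-1, 0, 1} → 3 states.
Total: 3.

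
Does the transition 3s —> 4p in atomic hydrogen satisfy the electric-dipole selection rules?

allowed

Δl = 1 − 0 = +1; the E1 rule Δl = ±1 is ✓.
All E1 selection rules are satisfied.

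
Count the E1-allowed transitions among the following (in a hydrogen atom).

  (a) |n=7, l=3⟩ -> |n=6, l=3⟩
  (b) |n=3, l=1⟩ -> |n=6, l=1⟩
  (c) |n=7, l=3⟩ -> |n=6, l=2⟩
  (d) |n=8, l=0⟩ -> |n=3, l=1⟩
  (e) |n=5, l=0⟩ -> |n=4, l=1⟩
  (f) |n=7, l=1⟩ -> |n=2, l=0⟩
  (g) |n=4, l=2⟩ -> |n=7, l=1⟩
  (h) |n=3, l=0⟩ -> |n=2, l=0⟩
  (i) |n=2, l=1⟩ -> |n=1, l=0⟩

(a) forbidden — Δl = +0 (E1 requires Δl = ±1)
(b) forbidden — Δl = +0 (E1 requires Δl = ±1)
(c) allowed
(d) allowed
(e) allowed
(f) allowed
(g) allowed
(h) forbidden — Δl = +0 (E1 requires Δl = ±1)
(i) allowed
Total allowed: 6 of 9.

6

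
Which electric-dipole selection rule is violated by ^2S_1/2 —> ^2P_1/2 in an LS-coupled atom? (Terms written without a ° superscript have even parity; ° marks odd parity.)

Parity must change: even → even — violated.
ΔS = 0: S: 1/2 → 1/2 — satisfied.
ΔL = 0, ±1 (not L=0↔0): L: 0 → 1, ΔL = +1 — satisfied.
ΔJ = 0, ±1 (not J=0↔0): J: 1/2 → 1/2, ΔJ = +0 — satisfied.

parity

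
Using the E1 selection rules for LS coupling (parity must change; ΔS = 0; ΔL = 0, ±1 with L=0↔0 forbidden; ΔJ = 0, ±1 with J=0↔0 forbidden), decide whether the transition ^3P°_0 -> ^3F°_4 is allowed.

Reading off the term symbols: S 1→1, L 1→3, J 0→4, parity odd→odd.
ΔJ = 0, ±1 (not J=0↔0): J: 0 → 4, ΔJ = +4 — fails.
ΔS = 0: S: 1 → 1 — passes.
Parity must change: odd → odd — fails.
ΔL = 0, ±1 (not L=0↔0): L: 1 → 3, ΔL = +2 — fails.
Rule(s) violated: parity, ΔL, ΔJ.

forbidden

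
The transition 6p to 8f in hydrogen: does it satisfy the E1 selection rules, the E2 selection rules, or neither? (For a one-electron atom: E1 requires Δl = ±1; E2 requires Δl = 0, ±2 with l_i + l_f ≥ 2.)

Δl = 3 − 1 = +2; l_i + l_f = 4.
E1 (Δl = ±1): not satisfied.
E2 (Δl = 0,±2, l_i+l_f ≥ 2): satisfied.

E2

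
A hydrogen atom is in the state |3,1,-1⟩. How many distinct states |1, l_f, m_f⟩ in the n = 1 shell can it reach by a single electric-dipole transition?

1

E1 requires Δl = ±1, so l_f ∈ {0, 2}; with 0 ≤ l_f ≤ n_f−1 = 0, the allowed l_f values are {0}.
For l_f = 0: m_f ∈ {m_i−1, m_i, m_i+1} ∩ [−0, 0] = {0} → 1 state.
Total: 1.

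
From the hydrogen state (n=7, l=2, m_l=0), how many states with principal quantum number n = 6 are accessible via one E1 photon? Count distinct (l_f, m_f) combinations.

E1 requires Δl = ±1, so l_f ∈ {1, 3}; with 0 ≤ l_f ≤ n_f−1 = 5, the allowed l_f values are {1, 3}.
For l_f = 1: m_f ∈ {m_i−1, m_i, m_i+1} ∩ [−1, 1] = {-1, 0, 1} → 3 states.
For l_f = 3: m_f ∈ {m_i−1, m_i, m_i+1} ∩ [−3, 3] = {-1, 0, 1} → 3 states.
Total: 6.

6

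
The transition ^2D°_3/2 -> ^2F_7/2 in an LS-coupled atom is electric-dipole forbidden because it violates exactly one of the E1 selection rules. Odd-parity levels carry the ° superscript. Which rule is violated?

Reading off the term symbols: S 1/2→1/2, L 2→3, J 3/2→7/2, parity odd→even.
ΔJ = 0, ±1 (not J=0↔0): J: 3/2 → 7/2, ΔJ = +2 — violated.
Parity must change: odd → even — satisfied.
ΔL = 0, ±1 (not L=0↔0): L: 2 → 3, ΔL = +1 — satisfied.
ΔS = 0: S: 1/2 → 1/2 — satisfied.

the ΔJ = 0, ±1 rule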